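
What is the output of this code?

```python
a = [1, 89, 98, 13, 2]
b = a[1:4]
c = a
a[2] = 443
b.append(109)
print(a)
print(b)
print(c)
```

Key concept: slice vs alias.
Step by step:
`a = [1, 89, 98, 13, 2]` → a = [1, 89, 98, 13, 2]
`b = a[1:4]` → b = [89, 98, 13]
`c = a` → c = [1, 89, 98, 13, 2] (same object as a)
`a[2] = 443` → a = [1, 89, 443, 13, 2] (same object as c); c = [1, 89, 443, 13, 2] (same object as a)
`b.append(109)` → b = [89, 98, 13, 109]
`print(a)` → prints [1, 89, 443, 13, 2]
`print(b)` → prints [89, 98, 13, 109]
`print(c)` → prints [1, 89, 443, 13, 2]

Answer:
[1, 89, 443, 13, 2]
[89, 98, 13, 109]
[1, 89, 443, 13, 2]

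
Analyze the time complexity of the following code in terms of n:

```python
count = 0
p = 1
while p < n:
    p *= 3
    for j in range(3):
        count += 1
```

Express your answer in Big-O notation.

Each loop level contributes: log n × 1. Multiplying the contributions gives O(log n).

Answer: O(log n)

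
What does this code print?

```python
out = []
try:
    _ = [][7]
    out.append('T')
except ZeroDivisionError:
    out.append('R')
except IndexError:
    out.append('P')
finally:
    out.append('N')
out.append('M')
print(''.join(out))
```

Execution trace: 'P' (except IndexError) → 'N' (finally) → 'M' (after the try/except). Output: PNM

Answer: PNM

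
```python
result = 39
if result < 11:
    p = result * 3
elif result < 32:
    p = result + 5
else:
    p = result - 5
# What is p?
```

Trace:
`result = 39` → result = 39
`if result < 11: ...` → result < 11 is False, result < 32 is False, take else branch → p = 34
So p = 34

Answer: 34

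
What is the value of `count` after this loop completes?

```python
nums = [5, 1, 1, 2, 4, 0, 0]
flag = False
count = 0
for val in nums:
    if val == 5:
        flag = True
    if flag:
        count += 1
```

Count elements after first 5 in [5, 1, 1, 2, 4, 0, 0]
`count` takes the values: 0 → 1 → 2 → 3 → 4 → 5 → 6 → 7

Answer: 7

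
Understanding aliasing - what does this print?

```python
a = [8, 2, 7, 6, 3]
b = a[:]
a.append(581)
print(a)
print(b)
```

Key concept: slice [:] creates copy.
Step by step:
`a = [8, 2, 7, 6, 3]` → a = [8, 2, 7, 6, 3]
`b = a[:]` → b = [8, 2, 7, 6, 3]
`a.append(581)` → a = [8, 2, 7, 6, 3, 581]
`print(a)` → prints [8, 2, 7, 6, 3, 581]
`print(b)` → prints [8, 2, 7, 6, 3]

Answer:
[8, 2, 7, 6, 3, 581]
[8, 2, 7, 6, 3]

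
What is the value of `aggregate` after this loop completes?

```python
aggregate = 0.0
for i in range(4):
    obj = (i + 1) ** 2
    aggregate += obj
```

Sum of squared losses 1² + 2² + ... + 4²
`aggregate` takes the values: 0.0 → 1.0 → 5.0 → 14.0 → 30.0

Answer: 30.0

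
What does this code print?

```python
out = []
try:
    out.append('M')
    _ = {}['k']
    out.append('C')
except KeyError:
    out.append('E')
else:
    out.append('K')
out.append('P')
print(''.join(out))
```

Execution trace: 'M' (try body) → 'E' (except KeyError) → 'P' (after the try/except). Output: MEP

Answer: MEP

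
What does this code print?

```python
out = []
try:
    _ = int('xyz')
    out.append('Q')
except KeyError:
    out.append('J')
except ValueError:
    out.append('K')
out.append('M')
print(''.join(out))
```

Execution trace: 'K' (except ValueError) → 'M' (after the try/except). Output: KM

Answer: KM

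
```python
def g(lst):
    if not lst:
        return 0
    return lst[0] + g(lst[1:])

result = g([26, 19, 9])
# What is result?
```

26 + 19 + 9 + 0 = 54

Answer: 54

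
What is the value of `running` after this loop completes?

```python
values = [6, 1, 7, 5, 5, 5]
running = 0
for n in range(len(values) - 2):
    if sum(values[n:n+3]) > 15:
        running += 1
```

Count windows with sum > 15
`running` takes the values: 0 → 1

Answer: 1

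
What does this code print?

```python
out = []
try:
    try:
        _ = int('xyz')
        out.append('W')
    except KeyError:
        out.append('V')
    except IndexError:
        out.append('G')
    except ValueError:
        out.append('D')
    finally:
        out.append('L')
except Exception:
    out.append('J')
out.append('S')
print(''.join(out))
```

Execution trace: 'D' (inner except ValueError) → 'L' (inner finally) → 'S' (after the try/except). Output: DLS

Answer: DLS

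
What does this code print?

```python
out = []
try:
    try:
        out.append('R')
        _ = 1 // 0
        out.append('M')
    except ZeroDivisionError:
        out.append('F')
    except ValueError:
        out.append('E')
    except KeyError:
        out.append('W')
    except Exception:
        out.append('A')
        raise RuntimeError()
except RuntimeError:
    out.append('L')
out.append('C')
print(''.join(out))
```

Execution trace: 'R' (inner try body) → 'F' (inner except ZeroDivisionError) → 'C' (after the try/except). Output: RFC

Answer: RFC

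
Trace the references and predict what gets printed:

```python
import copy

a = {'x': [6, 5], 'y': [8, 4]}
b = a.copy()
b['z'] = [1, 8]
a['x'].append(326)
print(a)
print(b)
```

Key concept: shallow copy of dict with mutable values.
Step by step:
`a = {'x': [6, 5], 'y': [8, 4]}` → a = {'x': [6, 5], 'y': [8, 4]}
`b = a.copy()` → b = {'x': [6, 5], 'y': [8, 4]}
`b['z'] = [1, 8]` → b = {'x': [6, 5], 'y': [8, 4], 'z': [1, 8]}
`a['x'].append(326)` → a = {'x': [6, 5, 326], 'y': [8, 4]}; b = {'x': [6, 5, 326], 'y': [8, 4], 'z': [1, 8]}
`print(a)` → prints {'x': [6, 5, 326], 'y': [8, 4]}
`print(b)` → prints {'x': [6, 5, 326], 'y': [8, 4], 'z': [1, 8]}

Answer:
{'x': [6, 5, 326], 'y': [8, 4]}
{'x': [6, 5, 326], 'y': [8, 4], 'z': [1, 8]}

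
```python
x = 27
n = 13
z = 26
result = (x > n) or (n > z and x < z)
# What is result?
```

Trace:
`x = 27` → x = 27
`n = 13` → n = 13
`z = 26` → z = 26
`result = (x > n) or (n > z and x < z)` → result = True
So result = True

Answer: True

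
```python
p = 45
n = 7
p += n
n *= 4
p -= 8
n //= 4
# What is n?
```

Trace:
`p = 45` → p = 45
`n = 7` → n = 7
`p += n` → p = 52
`n *= 4` → n = 28
`p -= 8` → p = 44
`n //= 4` → n = 7
So n = 7

Answer: 7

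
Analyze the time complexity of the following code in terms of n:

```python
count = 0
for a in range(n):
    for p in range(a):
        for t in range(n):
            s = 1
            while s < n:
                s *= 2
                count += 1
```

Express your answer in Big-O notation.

Each loop level contributes: n × n × n × log n. Multiplying the contributions gives O(n^3 log n).

Answer: O(n^3 log n)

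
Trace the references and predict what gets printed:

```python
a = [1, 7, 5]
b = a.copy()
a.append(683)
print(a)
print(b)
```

Key concept: list.copy() creates independent copy.
Step by step:
`a = [1, 7, 5]` → a = [1, 7, 5]
`b = a.copy()` → b = [1, 7, 5]
`a.append(683)` → a = [1, 7, 5, 683]
`print(a)` → prints [1, 7, 5, 683]
`print(b)` → prints [1, 7, 5]

Answer:
[1, 7, 5, 683]
[1, 7, 5]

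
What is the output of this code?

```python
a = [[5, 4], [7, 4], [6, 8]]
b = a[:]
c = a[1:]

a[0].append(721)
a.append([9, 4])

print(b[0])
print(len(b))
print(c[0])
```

Key concept: slice with nested mutation.
Step by step:
`a = [[5, 4], [7, 4], [6, 8]]` → a = [[5, 4], [7, 4], [6, 8]]
`b = a[:]` → b = [[5, 4], [7, 4], [6, 8]]
`c = a[1:]` → c = [[7, 4], [6, 8]]
`a[0].append(721)` → a = [[5, 4, 721], [7, 4], [6, 8]]; b = [[5, 4, 721], [7, 4], [6, 8]]
`a.append([9, 4])` → a = [[5, 4, 721], [7, 4], [6, 8], [9, 4]]
`print(b[0])` → prints [5, 4, 721]
`print(len(b))` → prints 3
`print(c[0])` → prints [7, 4]

Answer:
[5, 4, 721]
3
[7, 4]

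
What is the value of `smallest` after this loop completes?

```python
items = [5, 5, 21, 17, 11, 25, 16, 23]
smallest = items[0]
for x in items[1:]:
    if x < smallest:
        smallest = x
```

Minimum of [5, 5, 21, 17, 11, 25, 16, 23]
`smallest` takes the values: 5

Answer: 5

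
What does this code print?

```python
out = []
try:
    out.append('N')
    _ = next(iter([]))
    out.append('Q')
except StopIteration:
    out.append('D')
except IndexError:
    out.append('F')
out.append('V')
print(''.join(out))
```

Execution trace: 'N' (try body) → 'D' (except StopIteration) → 'V' (after the try/except). Output: NDV

Answer: NDV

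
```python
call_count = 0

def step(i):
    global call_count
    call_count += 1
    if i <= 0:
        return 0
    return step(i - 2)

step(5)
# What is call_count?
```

Linear recursion stepping by 2: 4 calls from i=5 down to ≤0.

Answer: 4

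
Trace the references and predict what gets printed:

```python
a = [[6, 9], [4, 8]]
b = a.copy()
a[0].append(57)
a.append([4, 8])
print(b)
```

Key concept: shallow copy with nested lists.
Step by step:
`a = [[6, 9], [4, 8]]` → a = [[6, 9], [4, 8]]
`b = a.copy()` → b = [[6, 9], [4, 8]]
`a[0].append(57)` → a = [[6, 9, 57], [4, 8]]; b = [[6, 9, 57], [4, 8]]
`a.append([4, 8])` → a = [[6, 9, 57], [4, 8], [4, 8]]
`print(b)` → prints [[6, 9, 57], [4, 8]]

Answer: [[6, 9, 57], [4, 8]]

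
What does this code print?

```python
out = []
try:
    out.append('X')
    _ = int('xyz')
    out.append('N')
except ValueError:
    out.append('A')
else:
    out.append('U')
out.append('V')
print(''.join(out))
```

Execution trace: 'X' (try body) → 'A' (except ValueError) → 'V' (after the try/except). Output: XAV

Answer: XAV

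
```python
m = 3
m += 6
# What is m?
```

Trace:
`m = 3` → m = 3
`m += 6` → m = 9
So m = 9

Answer: 9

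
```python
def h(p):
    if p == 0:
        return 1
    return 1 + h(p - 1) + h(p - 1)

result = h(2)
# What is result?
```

h(p) = 1 + 2·h(p-1), h(0)=1. Closed form: (1+1)·2^2 - 1 = 7.

Answer: 7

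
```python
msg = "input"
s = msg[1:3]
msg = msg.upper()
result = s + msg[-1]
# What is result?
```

Trace:
`msg = "input"` → msg = 'input'
`s = msg[1:3]` → s = 'np'
`msg = msg.upper()` → msg = 'INPUT'
`result = s + msg[-1]` → result = 'npT'
So result = 'npT'

Answer: 'npT'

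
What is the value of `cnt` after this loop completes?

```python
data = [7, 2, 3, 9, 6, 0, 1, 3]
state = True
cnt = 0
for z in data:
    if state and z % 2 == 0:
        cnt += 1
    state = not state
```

Count even values at even positions
`cnt` takes the values: 0 → 1

Answer: 1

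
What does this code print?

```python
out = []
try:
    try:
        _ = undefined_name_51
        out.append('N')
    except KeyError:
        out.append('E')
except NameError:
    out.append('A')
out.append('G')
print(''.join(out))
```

Execution trace: 'A' (outer except NameError) → 'G' (after the try/except). Output: AG

Answer: AG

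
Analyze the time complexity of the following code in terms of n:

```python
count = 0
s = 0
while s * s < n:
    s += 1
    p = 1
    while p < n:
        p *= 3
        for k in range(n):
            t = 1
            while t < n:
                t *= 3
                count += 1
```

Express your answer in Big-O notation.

Each loop level contributes: √n × log n × n × log n. Multiplying the contributions gives O(n√n log² n).

Answer: O(n√n log² n)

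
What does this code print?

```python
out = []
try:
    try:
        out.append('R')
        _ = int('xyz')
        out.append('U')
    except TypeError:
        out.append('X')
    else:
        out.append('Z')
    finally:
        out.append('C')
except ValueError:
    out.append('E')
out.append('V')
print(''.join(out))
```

Execution trace: 'R' (try body) → 'C' (finally) → 'E' (outer except ValueError) → 'V' (after the try/except). Output: RCEV

Answer: RCEV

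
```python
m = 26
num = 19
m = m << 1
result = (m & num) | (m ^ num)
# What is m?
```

Trace:
`m = 26` → m = 26
`num = 19` → num = 19
`m = m << 1` → m = 52
`result = (m & num) | (m ^ num)` → result = 55
So m = 52

Answer: 52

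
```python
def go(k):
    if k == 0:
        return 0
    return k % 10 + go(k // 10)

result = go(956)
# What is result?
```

Sum of digits of 956: 6 + 5 + 9 = 20

Answer: 20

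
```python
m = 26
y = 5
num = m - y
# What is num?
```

Trace:
`m = 26` → m = 26
`y = 5` → y = 5
`num = m - y` → num = 21
So num = 21

Answer: 21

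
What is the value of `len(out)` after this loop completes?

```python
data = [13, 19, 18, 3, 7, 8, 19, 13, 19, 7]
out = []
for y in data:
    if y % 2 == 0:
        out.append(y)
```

Count even numbers in [13, 19, 18, 3, 7, 8, 19, 13, 19, 7]
`out` takes the values: [] → [18] → [18, 8]
So `len(out)` = 2

Answer: 2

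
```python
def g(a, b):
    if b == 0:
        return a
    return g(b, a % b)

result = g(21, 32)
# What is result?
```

g(21, 32) -> g(32, 21) -> g(21, 11) -> g(11, 10) -> g(10, 1) -> g(1, 0) -> 1

Answer: 1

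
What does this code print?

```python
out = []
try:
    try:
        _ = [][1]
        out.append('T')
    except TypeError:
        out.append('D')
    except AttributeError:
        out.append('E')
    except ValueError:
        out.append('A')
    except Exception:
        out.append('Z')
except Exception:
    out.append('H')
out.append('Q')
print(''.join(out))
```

Execution trace: 'Z' (inner except Exception) → 'Q' (after the try/except). Output: ZQ

Answer: ZQ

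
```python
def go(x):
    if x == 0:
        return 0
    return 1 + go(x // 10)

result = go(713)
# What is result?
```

Count of digits of 713: 3

Answer: 3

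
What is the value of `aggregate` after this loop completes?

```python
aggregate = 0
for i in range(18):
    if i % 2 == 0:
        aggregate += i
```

Sum of even numbers 0 to 17
`aggregate` takes the values: 0 → 2 → 6 → 12 → 20 → 30 → 42 → 56 → 72

Answer: 72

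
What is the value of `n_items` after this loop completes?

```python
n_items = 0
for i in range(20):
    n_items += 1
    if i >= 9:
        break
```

Loop breaks when i reaches 9, n_items is 10
`n_items` takes the values: 0 → 1 → 2 → 3 → 4 → 5 → 6 → 7 → 8 → 9 → 10

Answer: 10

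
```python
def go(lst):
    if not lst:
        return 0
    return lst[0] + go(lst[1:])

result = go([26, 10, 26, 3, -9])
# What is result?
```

26 + 10 + 26 + 3 + (-9) + 0 = 56

Answer: 56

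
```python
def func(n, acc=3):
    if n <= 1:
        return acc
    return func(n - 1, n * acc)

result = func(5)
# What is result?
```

Accumulator trace (n, acc): (5, 3) -> (4, 15) -> (3, 60) -> (2, 180) -> (1, 360) -> return 360

Answer: 360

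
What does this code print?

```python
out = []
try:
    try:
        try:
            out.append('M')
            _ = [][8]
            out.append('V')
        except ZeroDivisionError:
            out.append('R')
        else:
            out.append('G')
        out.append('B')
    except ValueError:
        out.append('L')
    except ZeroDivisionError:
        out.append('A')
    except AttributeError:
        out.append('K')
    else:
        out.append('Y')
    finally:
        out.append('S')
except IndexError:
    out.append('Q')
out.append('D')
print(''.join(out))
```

Execution trace: 'M' (inner try body) → 'S' (finally) → 'Q' (outer except IndexError) → 'D' (after the try/except). Output: MSQD

Answer: MSQD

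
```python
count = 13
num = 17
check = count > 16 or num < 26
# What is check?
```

Trace:
`count = 13` → count = 13
`num = 17` → num = 17
`check = count > 16 or num < 26` → check = True
So check = True

Answer: True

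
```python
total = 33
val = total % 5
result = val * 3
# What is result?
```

Trace:
`total = 33` → total = 33
`val = total % 5` → val = 3
`result = val * 3` → result = 9
So result = 9

Answer: 9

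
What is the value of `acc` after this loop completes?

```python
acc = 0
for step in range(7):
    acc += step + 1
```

Start at 0, add 1 to 7 = 28
`acc` takes the values: 0 → 1 → 3 → 6 → 10 → 15 → 21 → 28

Answer: 28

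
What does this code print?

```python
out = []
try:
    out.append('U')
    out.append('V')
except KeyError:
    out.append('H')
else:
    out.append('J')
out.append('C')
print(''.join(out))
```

Execution trace: 'U' (try body) → 'V' (try body, no exception) → 'J' (else) → 'C' (after the try/except). Output: UVJC

Answer: UVJC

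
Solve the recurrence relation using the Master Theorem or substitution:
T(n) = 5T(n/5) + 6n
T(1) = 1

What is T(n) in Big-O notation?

By Master Theorem: a=5, b=5, f(n)=6n. Since log_5(5) = 1 and f(n) = Θ(n^1), Case 2 applies. T(n) = O(n log n).

Answer: O(n log n)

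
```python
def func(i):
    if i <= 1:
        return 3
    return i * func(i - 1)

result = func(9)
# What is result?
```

func(9) = 9 * 8 * 7 * 6 * 5 * 4 * 3 * 2 * 3 = 1088640

Answer: 1088640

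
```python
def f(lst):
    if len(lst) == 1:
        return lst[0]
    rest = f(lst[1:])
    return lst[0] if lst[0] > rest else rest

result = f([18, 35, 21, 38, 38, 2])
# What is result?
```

Recursive max over [18, 35, 21, 38, 38, 2] = 38

Answer: 38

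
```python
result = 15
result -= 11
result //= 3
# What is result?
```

Trace:
`result = 15` → result = 15
`result -= 11` → result = 4
`result //= 3` → result = 1
So result = 1

Answer: 1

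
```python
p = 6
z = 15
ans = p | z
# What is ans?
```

Trace:
`p = 6` → p = 6
`z = 15` → z = 15
`ans = p | z` → ans = 15
So ans = 15

Answer: 15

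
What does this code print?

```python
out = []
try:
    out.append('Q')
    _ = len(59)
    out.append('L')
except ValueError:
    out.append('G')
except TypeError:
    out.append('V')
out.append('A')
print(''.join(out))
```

Execution trace: 'Q' (try body) → 'V' (except TypeError) → 'A' (after the try/except). Output: QVA

Answer: QVA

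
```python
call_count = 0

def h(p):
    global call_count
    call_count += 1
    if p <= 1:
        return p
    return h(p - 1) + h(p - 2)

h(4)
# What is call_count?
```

Calls(p) = 1 + Calls(p-1) + Calls(p-2); Calls(0)=Calls(1)=1. For p=4 this gives 9.

Answer: 9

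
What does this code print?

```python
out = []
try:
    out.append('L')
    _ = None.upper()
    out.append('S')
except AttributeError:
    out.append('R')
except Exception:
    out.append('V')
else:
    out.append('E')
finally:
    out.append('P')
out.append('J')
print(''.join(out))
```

Execution trace: 'L' (try body) → 'R' (except AttributeError) → 'P' (finally) → 'J' (after the try/except). Output: LRPJ

Answer: LRPJ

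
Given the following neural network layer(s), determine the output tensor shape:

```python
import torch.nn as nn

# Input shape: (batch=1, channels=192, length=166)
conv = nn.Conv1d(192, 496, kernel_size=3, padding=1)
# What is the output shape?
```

Input: (1, 192, 166) -> Output: (1, 496, 166)

Answer: (1, 496, 166)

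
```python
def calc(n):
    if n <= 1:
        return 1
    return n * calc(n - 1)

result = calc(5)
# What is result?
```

calc(5) = 5 * 4 * 3 * 2 * 1 = 120

Answer: 120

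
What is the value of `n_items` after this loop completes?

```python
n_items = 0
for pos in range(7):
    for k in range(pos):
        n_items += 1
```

Triangle number: 0+1+2+...+6
`n_items` takes the values: 0 → 1 → 2 → 3 → 4 → 5 → 6 → 7 → 8 → 9 → 10 → 11 → 12 → 13 → 14 → 15 → 16 → 17 → 18 → 19 → 20 → 21

Answer: 21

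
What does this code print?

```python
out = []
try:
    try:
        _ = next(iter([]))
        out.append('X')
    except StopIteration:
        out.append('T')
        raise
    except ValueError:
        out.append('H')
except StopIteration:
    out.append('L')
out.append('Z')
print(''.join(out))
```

Execution trace: 'T' (inner except StopIteration) → 'L' (outer except StopIteration) → 'Z' (after the try/except). Output: TLZ

Answer: TLZ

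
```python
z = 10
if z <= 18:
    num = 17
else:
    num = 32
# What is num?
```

Trace:
`z = 10` → z = 10
`if z <= 18: ...` → z <= 18 is True → num = 17
So num = 17

Answer: 17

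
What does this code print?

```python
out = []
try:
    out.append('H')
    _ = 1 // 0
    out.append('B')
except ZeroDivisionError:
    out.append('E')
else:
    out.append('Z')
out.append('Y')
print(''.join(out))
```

Execution trace: 'H' (try body) → 'E' (except ZeroDivisionError) → 'Y' (after the try/except). Output: HEY

Answer: HEY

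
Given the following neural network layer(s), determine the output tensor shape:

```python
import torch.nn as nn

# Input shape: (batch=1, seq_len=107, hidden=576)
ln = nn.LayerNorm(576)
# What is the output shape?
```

Input: (1, 107, 576) -> Output: (1, 107, 576)

Answer: (1, 107, 576)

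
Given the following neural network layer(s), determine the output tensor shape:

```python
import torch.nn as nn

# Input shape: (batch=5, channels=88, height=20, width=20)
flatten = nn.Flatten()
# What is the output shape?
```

Input: (5, 88, 20, 20) -> Output: (5, 35200)

Answer: (5, 35200)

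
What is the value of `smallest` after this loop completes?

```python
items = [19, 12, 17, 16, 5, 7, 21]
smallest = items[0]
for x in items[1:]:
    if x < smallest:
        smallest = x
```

Minimum of [19, 12, 17, 16, 5, 7, 21]
`smallest` takes the values: 19 → 12 → 5

Answer: 5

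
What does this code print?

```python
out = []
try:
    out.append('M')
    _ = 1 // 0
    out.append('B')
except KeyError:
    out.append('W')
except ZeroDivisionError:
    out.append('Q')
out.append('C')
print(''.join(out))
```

Execution trace: 'M' (try body) → 'Q' (except ZeroDivisionError) → 'C' (after the try/except). Output: MQC

Answer: MQC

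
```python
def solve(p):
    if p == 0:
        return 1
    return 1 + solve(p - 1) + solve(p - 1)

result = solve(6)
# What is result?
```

solve(p) = 1 + 2·solve(p-1), solve(0)=1. Closed form: (1+1)·2^6 - 1 = 127.

Answer: 127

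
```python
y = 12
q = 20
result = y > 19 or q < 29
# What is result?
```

Trace:
`y = 12` → y = 12
`q = 20` → q = 20
`result = y > 19 or q < 29` → result = True
So result = True

Answer: True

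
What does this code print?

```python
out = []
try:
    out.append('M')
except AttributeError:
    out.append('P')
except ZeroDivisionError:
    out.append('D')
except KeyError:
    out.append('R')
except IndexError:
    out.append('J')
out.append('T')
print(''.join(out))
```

Execution trace: 'M' (try body, no exception) → 'T' (after the try/except). Output: MT

Answer: MT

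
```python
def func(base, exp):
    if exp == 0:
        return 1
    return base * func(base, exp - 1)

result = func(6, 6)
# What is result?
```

func(6, 6) = 6 * 6 * 6 * 6 * 6 * 6 = 46656

Answer: 46656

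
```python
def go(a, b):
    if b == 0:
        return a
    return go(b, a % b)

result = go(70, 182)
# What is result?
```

go(70, 182) -> go(182, 70) -> go(70, 42) -> go(42, 28) -> go(28, 14) -> go(14, 0) -> 14

Answer: 14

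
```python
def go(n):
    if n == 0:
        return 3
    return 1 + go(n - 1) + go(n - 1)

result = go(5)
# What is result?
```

go(n) = 1 + 2·go(n-1), go(0)=3. Closed form: (3+1)·2^5 - 1 = 127.

Answer: 127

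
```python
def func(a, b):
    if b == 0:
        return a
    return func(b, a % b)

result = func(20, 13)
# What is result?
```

func(20, 13) -> func(13, 7) -> func(7, 6) -> func(6, 1) -> func(1, 0) -> 1

Answer: 1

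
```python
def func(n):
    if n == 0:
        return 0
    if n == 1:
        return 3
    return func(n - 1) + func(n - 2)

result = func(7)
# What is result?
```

Build up from base cases: func(0)=0, func(1)=3, func(2)=3, func(3)=6, func(4)=9, func(5)=15, func(6)=24, ..., func(7)=39

Answer: 39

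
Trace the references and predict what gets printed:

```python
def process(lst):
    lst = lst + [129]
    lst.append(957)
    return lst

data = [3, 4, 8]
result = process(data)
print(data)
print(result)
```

Key concept: rebinding parameter vs mutation.
Step by step:
`data = [3, 4, 8]` → data = [3, 4, 8]
`result = process(data)` → result = [3, 4, 8, 129, 957]
`print(data)` → prints [3, 4, 8]
`print(result)` → prints [3, 4, 8, 129, 957]

Answer:
[3, 4, 8]
[3, 4, 8, 129, 957]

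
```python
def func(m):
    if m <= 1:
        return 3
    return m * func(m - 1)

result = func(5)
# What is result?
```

func(5) = 5 * 4 * 3 * 2 * 3 = 360

Answer: 360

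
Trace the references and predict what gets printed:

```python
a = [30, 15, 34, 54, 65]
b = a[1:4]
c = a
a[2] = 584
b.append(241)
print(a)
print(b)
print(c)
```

Key concept: slice vs alias.
Step by step:
`a = [30, 15, 34, 54, 65]` → a = [30, 15, 34, 54, 65]
`b = a[1:4]` → b = [15, 34, 54]
`c = a` → c = [30, 15, 34, 54, 65] (same object as a)
`a[2] = 584` → a = [30, 15, 584, 54, 65] (same object as c); c = [30, 15, 584, 54, 65] (same object as a)
`b.append(241)` → b = [15, 34, 54, 241]
`print(a)` → prints [30, 15, 584, 54, 65]
`print(b)` → prints [15, 34, 54, 241]
`print(c)` → prints [30, 15, 584, 54, 65]

Answer:
[30, 15, 584, 54, 65]
[15, 34, 54, 241]
[30, 15, 584, 54, 65]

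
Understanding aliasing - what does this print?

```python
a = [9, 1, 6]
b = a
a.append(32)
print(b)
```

Key concept: basic list aliasing.
Step by step:
`a = [9, 1, 6]` → a = [9, 1, 6]
`b = a` → b = [9, 1, 6] (same object as a)
`a.append(32)` → a = [9, 1, 6, 32] (same object as b); b = [9, 1, 6, 32] (same object as a)
`print(b)` → prints [9, 1, 6, 32]

Answer: [9, 1, 6, 32]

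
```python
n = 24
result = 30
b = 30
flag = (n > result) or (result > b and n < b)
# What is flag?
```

Trace:
`n = 24` → n = 24
`result = 30` → result = 30
`b = 30` → b = 30
`flag = (n > result) or (result > b and n < b)` → flag = False
So flag = False

Answer: False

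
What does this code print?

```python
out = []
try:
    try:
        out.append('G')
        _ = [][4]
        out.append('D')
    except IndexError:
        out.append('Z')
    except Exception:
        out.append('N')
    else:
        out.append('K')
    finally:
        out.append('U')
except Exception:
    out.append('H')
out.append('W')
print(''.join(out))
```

Execution trace: 'G' (inner try body) → 'Z' (inner except IndexError) → 'U' (inner finally) → 'W' (after the try/except). Output: GZUW

Answer: GZUW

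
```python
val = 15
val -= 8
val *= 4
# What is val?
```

Trace:
`val = 15` → val = 15
`val -= 8` → val = 7
`val *= 4` → val = 28
So val = 28

Answer: 28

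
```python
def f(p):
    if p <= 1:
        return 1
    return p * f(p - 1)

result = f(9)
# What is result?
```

f(9) = 9 * 8 * 7 * 6 * 5 * 4 * 3 * 2 * 1 = 362880

Answer: 362880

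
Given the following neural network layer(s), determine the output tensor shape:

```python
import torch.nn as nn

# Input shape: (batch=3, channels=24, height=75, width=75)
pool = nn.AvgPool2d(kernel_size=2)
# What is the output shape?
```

Input: (3, 24, 75, 75) -> Output: (3, 24, 37, 37)

Answer: (3, 24, 37, 37)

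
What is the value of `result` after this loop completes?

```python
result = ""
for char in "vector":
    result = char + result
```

Reverse 'vector'
`result` takes the values: "" → "v" → "ev" → "cev" → "tcev" → "otcev" → "rotcev"

Answer: "rotcev"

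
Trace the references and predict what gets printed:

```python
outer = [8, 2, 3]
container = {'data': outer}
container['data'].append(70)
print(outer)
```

Key concept: dict holds reference to list.
Step by step:
`outer = [8, 2, 3]` → outer = [8, 2, 3]
`container = {'data': outer}` → container = {'data': [8, 2, 3]}
`container['data'].append(70)` → outer = [8, 2, 3, 70]; container = {'data': [8, 2, 3, 70]}
`print(outer)` → prints [8, 2, 3, 70]

Answer: [8, 2, 3, 70]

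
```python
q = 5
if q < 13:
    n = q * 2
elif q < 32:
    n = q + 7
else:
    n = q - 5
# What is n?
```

Trace:
`q = 5` → q = 5
`if q < 13: ...` → q < 13 is True → n = 10
So n = 10

Answer: 10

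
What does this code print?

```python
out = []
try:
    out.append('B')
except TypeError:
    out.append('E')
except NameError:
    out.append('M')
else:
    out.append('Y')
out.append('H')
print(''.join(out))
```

Execution trace: 'B' (try body, no exception) → 'Y' (else) → 'H' (after the try/except). Output: BYH

Answer: BYH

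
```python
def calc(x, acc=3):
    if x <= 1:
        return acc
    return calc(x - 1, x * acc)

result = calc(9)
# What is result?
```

Accumulator trace (n, acc): (9, 3) -> (8, 27) -> (7, 216) -> (6, 1512) -> (5, 9072) -> (4, 45360) -> (3, 181440) -> (2, 544320) -> (1, 1088640) -> return 1088640

Answer: 1088640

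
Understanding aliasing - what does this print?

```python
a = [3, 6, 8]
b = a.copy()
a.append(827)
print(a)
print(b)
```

Key concept: list.copy() creates independent copy.
Step by step:
`a = [3, 6, 8]` → a = [3, 6, 8]
`b = a.copy()` → b = [3, 6, 8]
`a.append(827)` → a = [3, 6, 8, 827]
`print(a)` → prints [3, 6, 8, 827]
`print(b)` → prints [3, 6, 8]

Answer:
[3, 6, 8, 827]
[3, 6, 8]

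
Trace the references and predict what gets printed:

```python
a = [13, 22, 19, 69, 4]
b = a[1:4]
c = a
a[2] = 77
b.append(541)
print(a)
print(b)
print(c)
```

Key concept: slice vs alias.
Step by step:
`a = [13, 22, 19, 69, 4]` → a = [13, 22, 19, 69, 4]
`b = a[1:4]` → b = [22, 19, 69]
`c = a` → c = [13, 22, 19, 69, 4] (same object as a)
`a[2] = 77` → a = [13, 22, 77, 69, 4] (same object as c); c = [13, 22, 77, 69, 4] (same object as a)
`b.append(541)` → b = [22, 19, 69, 541]
`print(a)` → prints [13, 22, 77, 69, 4]
`print(b)` → prints [22, 19, 69, 541]
`print(c)` → prints [13, 22, 77, 69, 4]

Answer:
[13, 22, 77, 69, 4]
[22, 19, 69, 541]
[13, 22, 77, 69, 4]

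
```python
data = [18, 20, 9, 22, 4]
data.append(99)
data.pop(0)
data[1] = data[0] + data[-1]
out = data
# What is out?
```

Trace:
`data = [18, 20, 9, 22, 4]` → data = [18, 20, 9, 22, 4]
`data.append(99)` → data = [18, 20, 9, 22, 4, 99]
`data.pop(0)` → data = [20, 9, 22, 4, 99]
`data[1] = data[0] + data[-1]` → data = [20, 119, 22, 4, 99]
`out = data` → out = [20, 119, 22, 4, 99]
So out = [20, 119, 22, 4, 99]

Answer: [20, 119, 22, 4, 99]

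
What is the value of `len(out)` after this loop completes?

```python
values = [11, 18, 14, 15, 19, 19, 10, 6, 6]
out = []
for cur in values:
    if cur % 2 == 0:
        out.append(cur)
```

Count even numbers in [11, 18, 14, 15, 19, 19, 10, 6, 6]
`out` takes the values: [] → [18] → [18, 14] → [18, 14, 10] → [18, 14, 10, 6] → [18, 14, 10, 6, 6]
So `len(out)` = 5

Answer: 5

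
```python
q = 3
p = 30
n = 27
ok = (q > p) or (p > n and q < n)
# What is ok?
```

Trace:
`q = 3` → q = 3
`p = 30` → p = 30
`n = 27` → n = 27
`ok = (q > p) or (p > n and q < n)` → ok = True
So ok = True

Answer: True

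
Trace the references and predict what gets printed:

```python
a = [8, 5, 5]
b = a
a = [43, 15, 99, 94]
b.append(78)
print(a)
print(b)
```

Key concept: rebinding vs mutation: a is rebound to a new list, b still points at the original.
Step by step:
`a = [8, 5, 5]` → a = [8, 5, 5]
`b = a` → b = [8, 5, 5] (same object as a)
`a = [43, 15, 99, 94]` → a = [43, 15, 99, 94]
`b.append(78)` → b = [8, 5, 5, 78]
`print(a)` → prints [43, 15, 99, 94]
`print(b)` → prints [8, 5, 5, 78]

Answer:
[43, 15, 99, 94]
[8, 5, 5, 78]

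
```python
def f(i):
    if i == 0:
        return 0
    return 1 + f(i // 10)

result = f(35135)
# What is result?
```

Count of digits of 35135: 5

Answer: 5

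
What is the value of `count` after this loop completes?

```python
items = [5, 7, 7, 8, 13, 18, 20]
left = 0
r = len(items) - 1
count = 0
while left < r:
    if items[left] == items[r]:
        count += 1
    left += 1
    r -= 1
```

Count matching pairs from ends
`count` takes the values: 0

Answer: 0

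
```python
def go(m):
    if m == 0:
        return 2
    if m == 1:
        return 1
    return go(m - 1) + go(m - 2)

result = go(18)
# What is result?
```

Build up from base cases: go(0)=2, go(1)=1, go(2)=3, go(3)=4, go(4)=7, go(5)=11, go(6)=18, ..., go(18)=5778

Answer: 5778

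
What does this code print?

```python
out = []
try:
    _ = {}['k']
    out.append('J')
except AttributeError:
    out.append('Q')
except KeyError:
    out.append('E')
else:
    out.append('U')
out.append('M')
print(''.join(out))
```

Execution trace: 'E' (except KeyError) → 'M' (after the try/except). Output: EM

Answer: EM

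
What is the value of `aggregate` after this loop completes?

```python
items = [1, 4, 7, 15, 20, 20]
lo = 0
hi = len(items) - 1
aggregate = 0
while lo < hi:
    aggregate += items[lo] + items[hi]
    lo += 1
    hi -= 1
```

Sum of pairs from ends
`aggregate` takes the values: 0 → 21 → 45 → 67

Answer: 67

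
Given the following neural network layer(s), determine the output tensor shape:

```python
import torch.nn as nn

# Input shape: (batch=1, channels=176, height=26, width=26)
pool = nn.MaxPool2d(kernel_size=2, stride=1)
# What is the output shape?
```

Input: (1, 176, 26, 26) -> Output: (1, 176, 25, 25)

Answer: (1, 176, 25, 25)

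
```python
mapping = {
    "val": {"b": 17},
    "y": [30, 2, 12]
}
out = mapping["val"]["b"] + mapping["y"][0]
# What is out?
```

Trace:
`mapping = { ...` → mapping = {'val': {'b': 17}, 'y': [30, 2, 12]}
`out = mapping["val"]["b"] + mapping["y"][0]` → out = 47
So out = 47

Answer: 47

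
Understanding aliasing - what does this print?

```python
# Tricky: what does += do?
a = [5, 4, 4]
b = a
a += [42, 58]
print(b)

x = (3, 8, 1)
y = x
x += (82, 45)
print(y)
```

Key concept: += behavior differs for mutable vs immutable.
Step by step:
`a = [5, 4, 4]` → a = [5, 4, 4]
`b = a` → b = [5, 4, 4] (same object as a)
`a += [42, 58]` → a = [5, 4, 4, 42, 58] (same object as b); b = [5, 4, 4, 42, 58] (same object as a)
`print(b)` → prints [5, 4, 4, 42, 58]
`x = (3, 8, 1)` → x = (3, 8, 1)
`y = x` → y = (3, 8, 1)
`x += (82, 45)` → x = (3, 8, 1, 82, 45)
`print(y)` → prints (3, 8, 1)

Answer:
[5, 4, 4, 42, 58]
(3, 8, 1)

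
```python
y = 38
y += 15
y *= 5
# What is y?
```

Trace:
`y = 38` → y = 38
`y += 15` → y = 53
`y *= 5` → y = 265
So y = 265

Answer: 265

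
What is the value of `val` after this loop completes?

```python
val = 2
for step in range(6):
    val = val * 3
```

Multiply by 3, 6 times: 2 * 3^6 = 1458
`val` takes the values: 2 → 6 → 18 → 54 → 162 → 486 → 1458

Answer: 1458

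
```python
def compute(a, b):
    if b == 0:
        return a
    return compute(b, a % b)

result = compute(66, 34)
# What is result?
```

compute(66, 34) -> compute(34, 32) -> compute(32, 2) -> compute(2, 0) -> 2

Answer: 2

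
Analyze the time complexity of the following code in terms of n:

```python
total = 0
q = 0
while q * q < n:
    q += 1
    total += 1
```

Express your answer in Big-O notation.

Each loop level contributes: √n. Multiplying the contributions gives O(√n).

Answer: O(√n)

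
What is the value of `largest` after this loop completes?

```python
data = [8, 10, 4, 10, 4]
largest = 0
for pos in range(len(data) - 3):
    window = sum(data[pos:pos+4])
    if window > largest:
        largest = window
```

Max sum of 4-element window in [8, 10, 4, 10, 4]
`largest` takes the values: 0 → 32

Answer: 32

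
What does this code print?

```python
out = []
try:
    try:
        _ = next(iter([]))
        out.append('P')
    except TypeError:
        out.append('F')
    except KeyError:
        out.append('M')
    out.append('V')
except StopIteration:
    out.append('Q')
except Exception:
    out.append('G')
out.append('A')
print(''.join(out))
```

Execution trace: 'Q' (except StopIteration) → 'A' (after the try/except). Output: QA

Answer: QA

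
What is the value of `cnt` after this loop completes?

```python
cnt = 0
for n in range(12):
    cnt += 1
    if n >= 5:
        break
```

Loop breaks when n reaches 5, cnt is 6
`cnt` takes the values: 0 → 1 → 2 → 3 → 4 → 5 → 6

Answer: 6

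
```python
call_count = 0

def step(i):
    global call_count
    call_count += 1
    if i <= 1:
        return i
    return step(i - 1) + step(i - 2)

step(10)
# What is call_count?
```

Calls(i) = 1 + Calls(i-1) + Calls(i-2); Calls(0)=Calls(1)=1. For i=10 this gives 177.

Answer: 177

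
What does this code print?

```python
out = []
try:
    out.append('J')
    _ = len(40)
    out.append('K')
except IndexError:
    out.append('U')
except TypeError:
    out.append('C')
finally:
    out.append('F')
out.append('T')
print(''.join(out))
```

Execution trace: 'J' (try body) → 'C' (except TypeError) → 'F' (finally) → 'T' (after the try/except). Output: JCFT

Answer: JCFT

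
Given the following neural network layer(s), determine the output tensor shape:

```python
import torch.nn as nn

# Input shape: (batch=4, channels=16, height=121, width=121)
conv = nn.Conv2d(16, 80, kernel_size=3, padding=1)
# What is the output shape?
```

Input: (4, 16, 121, 121) -> Output: (4, 80, 121, 121)

Answer: (4, 80, 121, 121)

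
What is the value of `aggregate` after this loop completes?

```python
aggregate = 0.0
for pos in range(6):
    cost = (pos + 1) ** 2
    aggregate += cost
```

Sum of squared losses 1² + 2² + ... + 6²
`aggregate` takes the values: 0.0 → 1.0 → 5.0 → 14.0 → 30.0 → 55.0 → 91.0

Answer: 91.0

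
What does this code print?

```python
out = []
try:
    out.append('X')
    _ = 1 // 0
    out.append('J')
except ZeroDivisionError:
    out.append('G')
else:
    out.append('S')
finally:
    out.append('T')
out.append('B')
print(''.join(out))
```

Execution trace: 'X' (try body) → 'G' (except ZeroDivisionError) → 'T' (finally) → 'B' (after the try/except). Output: XGTB

Answer: XGTB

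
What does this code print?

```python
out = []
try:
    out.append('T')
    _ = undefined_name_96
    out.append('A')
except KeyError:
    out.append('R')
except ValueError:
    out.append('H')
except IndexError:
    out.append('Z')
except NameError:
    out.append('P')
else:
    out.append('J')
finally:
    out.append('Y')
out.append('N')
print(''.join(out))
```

Execution trace: 'T' (try body) → 'P' (except NameError) → 'Y' (finally) → 'N' (after the try/except). Output: TPYN

Answer: TPYN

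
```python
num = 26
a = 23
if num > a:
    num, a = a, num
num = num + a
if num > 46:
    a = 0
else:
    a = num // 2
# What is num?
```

Trace:
`num = 26` → num = 26
`a = 23` → a = 23
`if num > a: ...` → num > a is True → num = 23; a = 26
`num = num + a` → num = 49
`if num > 46: ...` → num > 46 is True → a = 0
So num = 49

Answer: 49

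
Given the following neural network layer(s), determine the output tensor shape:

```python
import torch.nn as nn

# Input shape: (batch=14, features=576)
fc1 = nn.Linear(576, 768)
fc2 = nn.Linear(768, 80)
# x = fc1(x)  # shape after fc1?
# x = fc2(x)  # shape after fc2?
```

Input: (14, 576) -> after fc1: (14, 768) -> Output: (14, 80)

Answer: (14, 80)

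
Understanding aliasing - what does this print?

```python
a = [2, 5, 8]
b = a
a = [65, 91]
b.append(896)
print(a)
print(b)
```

Key concept: rebinding vs mutation: a is rebound to a new list, b still points at the original.
Step by step:
`a = [2, 5, 8]` → a = [2, 5, 8]
`b = a` → b = [2, 5, 8] (same object as a)
`a = [65, 91]` → a = [65, 91]
`b.append(896)` → b = [2, 5, 8, 896]
`print(a)` → prints [65, 91]
`print(b)` → prints [2, 5, 8, 896]

Answer:
[65, 91]
[2, 5, 8, 896]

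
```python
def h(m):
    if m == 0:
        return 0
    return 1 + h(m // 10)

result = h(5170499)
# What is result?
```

Count of digits of 5170499: 7

Answer: 7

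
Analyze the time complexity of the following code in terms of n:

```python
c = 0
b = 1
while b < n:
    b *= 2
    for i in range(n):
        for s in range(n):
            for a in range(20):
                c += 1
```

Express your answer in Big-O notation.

Each loop level contributes: log n × n × n × 1. Multiplying the contributions gives O(n^2 log n).

Answer: O(n^2 log n)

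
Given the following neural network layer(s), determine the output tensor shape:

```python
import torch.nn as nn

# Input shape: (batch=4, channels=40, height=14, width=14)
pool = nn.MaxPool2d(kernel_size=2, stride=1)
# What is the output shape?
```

Input: (4, 40, 14, 14) -> Output: (4, 40, 13, 13)

Answer: (4, 40, 13, 13)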